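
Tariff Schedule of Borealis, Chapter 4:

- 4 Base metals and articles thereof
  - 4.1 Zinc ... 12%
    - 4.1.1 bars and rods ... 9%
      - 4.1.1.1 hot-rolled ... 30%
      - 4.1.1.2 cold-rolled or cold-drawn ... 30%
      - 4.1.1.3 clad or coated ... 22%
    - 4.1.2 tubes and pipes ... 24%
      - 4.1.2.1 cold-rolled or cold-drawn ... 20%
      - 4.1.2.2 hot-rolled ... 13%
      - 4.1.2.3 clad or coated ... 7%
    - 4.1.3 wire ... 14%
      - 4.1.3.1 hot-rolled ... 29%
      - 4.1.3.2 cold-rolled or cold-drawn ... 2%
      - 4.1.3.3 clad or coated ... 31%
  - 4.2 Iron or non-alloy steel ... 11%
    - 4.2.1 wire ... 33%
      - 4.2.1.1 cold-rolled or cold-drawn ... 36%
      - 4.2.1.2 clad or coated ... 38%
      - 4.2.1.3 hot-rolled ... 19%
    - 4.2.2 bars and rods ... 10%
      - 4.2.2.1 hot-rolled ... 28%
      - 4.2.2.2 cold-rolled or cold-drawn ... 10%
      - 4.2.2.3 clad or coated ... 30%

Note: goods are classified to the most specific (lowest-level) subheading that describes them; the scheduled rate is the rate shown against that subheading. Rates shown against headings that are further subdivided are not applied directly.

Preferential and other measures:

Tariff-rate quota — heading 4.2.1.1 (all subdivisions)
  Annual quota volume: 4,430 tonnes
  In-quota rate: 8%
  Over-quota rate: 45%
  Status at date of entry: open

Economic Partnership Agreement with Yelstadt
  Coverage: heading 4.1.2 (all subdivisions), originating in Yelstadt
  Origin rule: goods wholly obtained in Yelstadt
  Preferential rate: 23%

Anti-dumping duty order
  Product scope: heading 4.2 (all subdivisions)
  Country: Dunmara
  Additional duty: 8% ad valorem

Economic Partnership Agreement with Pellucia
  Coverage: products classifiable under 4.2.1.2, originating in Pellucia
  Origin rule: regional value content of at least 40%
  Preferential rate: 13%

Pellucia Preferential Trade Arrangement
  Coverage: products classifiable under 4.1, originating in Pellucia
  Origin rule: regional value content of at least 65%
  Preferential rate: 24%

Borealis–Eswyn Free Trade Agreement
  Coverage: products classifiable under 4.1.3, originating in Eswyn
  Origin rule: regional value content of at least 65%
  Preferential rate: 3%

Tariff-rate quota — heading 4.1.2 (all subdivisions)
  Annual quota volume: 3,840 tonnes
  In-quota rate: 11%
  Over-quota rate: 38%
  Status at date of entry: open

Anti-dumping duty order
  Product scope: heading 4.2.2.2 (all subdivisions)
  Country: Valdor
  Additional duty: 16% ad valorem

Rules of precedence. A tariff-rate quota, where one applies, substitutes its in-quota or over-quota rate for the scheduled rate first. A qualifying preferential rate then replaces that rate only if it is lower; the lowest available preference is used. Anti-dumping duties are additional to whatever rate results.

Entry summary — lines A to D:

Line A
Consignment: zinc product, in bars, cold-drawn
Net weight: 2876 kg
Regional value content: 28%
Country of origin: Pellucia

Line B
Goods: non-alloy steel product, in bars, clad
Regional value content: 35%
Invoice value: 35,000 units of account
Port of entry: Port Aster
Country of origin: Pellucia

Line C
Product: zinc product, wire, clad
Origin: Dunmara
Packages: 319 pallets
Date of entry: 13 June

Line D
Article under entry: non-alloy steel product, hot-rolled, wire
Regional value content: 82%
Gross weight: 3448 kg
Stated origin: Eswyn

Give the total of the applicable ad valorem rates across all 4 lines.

Line A: zinc → 4.1; in bars → 4.1.1; cold-drawn → 4.1.1.2. Scheduled 30%. Pellucia agreement on 4.2.1.2: 4.1.1.2 not covered; Pellucia agreement on 4.1: RVC < 65%. → 30%.
Line B: non-alloy steel → 4.2; in bars → 4.2.2; clad → 4.2.2.3. Scheduled 30%. Pellucia agreement on 4.2.1.2: 4.2.2.3 not covered; Pellucia agreement on 4.1: 4.2.2.3 not covered. → 30%.
Line C: zinc → 4.1; wire → 4.1.3; clad → 4.1.3.3. Scheduled 31%. No special measure applies. → 31%.
Line D: non-alloy steel → 4.2; wire → 4.2.1; hot-rolled → 4.2.1.3. Scheduled 19%. Eswyn agreement on 4.1.3: 4.2.1.3 not covered. → 19%.
Sum: 30% + 30% + 31% + 19% = 110%.

110%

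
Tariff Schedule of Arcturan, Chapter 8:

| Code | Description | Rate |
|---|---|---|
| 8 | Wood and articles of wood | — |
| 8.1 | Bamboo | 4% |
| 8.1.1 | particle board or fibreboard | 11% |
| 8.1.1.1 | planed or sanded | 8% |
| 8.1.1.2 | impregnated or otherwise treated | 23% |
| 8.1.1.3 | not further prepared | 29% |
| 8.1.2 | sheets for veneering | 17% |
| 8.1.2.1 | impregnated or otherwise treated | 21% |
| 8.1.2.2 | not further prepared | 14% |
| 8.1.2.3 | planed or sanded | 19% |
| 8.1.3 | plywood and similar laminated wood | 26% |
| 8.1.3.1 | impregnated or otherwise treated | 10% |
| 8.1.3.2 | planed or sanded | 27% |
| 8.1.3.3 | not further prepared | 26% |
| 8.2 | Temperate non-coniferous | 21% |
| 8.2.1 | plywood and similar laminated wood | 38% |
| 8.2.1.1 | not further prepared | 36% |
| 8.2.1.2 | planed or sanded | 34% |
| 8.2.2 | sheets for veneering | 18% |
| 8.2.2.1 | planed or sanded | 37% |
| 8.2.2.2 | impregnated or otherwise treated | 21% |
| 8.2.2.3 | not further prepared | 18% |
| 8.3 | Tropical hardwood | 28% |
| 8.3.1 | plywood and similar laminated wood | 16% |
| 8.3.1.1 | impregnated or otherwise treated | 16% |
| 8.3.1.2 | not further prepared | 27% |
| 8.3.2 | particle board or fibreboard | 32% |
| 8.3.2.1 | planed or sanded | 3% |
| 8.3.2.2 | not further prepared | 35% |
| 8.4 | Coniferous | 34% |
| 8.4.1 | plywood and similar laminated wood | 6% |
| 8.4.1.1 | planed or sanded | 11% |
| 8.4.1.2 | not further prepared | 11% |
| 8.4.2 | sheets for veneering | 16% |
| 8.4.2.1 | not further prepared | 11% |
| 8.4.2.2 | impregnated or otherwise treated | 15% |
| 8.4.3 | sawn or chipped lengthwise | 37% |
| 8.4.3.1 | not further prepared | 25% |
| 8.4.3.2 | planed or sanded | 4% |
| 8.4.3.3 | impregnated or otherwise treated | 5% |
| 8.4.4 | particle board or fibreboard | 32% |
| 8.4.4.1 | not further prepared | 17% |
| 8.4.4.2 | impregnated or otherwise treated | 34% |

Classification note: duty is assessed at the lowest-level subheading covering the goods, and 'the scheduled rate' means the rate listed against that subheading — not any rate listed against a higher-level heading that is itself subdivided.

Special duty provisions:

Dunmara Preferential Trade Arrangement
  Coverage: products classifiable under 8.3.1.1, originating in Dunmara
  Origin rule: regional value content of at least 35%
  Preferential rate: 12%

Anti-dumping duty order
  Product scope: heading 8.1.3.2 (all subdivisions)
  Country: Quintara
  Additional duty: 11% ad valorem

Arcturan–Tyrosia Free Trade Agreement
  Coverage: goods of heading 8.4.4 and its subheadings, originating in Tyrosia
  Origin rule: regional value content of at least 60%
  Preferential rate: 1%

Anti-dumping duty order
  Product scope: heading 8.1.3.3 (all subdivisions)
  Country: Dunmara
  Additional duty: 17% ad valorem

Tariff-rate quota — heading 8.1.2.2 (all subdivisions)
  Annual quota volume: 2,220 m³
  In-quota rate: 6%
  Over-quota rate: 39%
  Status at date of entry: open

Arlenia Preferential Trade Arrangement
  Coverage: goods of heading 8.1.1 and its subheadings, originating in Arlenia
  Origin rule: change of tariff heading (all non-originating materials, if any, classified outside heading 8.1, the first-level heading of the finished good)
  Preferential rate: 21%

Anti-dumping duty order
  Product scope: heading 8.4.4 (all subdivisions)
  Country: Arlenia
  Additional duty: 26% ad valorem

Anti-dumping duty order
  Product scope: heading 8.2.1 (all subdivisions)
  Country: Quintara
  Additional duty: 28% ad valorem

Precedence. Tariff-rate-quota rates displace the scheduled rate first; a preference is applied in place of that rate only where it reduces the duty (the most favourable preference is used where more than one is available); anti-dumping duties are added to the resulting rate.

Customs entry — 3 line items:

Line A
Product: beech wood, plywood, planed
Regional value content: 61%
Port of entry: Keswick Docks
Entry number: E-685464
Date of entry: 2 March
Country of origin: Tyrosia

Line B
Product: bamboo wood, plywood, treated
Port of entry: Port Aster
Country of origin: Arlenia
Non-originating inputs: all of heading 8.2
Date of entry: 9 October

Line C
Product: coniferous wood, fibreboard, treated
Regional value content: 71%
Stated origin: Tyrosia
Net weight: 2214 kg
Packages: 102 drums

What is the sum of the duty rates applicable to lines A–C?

45%

Line A: beech → 8.2; plywood → 8.2.1; planed → 8.2.1.2. Scheduled 34%. Tyrosia agreement on 8.4.4: 8.2.1.2 not covered. → 34%.
Line B: bamboo → 8.1; plywood → 8.1.3; treated → 8.1.3.1. Scheduled 10%. Arlenia agreement on 8.1.1: 8.1.3.1 not covered. → 10%.
Line C: coniferous → 8.4; fibreboard → 8.4.4; treated → 8.4.4.2. Scheduled 34%. Tyrosia agreement on 8.4.4: RVC ≥ 60% → 1% available; preferential 1%. → 1%.
Sum: 34% + 10% + 1% = 45%.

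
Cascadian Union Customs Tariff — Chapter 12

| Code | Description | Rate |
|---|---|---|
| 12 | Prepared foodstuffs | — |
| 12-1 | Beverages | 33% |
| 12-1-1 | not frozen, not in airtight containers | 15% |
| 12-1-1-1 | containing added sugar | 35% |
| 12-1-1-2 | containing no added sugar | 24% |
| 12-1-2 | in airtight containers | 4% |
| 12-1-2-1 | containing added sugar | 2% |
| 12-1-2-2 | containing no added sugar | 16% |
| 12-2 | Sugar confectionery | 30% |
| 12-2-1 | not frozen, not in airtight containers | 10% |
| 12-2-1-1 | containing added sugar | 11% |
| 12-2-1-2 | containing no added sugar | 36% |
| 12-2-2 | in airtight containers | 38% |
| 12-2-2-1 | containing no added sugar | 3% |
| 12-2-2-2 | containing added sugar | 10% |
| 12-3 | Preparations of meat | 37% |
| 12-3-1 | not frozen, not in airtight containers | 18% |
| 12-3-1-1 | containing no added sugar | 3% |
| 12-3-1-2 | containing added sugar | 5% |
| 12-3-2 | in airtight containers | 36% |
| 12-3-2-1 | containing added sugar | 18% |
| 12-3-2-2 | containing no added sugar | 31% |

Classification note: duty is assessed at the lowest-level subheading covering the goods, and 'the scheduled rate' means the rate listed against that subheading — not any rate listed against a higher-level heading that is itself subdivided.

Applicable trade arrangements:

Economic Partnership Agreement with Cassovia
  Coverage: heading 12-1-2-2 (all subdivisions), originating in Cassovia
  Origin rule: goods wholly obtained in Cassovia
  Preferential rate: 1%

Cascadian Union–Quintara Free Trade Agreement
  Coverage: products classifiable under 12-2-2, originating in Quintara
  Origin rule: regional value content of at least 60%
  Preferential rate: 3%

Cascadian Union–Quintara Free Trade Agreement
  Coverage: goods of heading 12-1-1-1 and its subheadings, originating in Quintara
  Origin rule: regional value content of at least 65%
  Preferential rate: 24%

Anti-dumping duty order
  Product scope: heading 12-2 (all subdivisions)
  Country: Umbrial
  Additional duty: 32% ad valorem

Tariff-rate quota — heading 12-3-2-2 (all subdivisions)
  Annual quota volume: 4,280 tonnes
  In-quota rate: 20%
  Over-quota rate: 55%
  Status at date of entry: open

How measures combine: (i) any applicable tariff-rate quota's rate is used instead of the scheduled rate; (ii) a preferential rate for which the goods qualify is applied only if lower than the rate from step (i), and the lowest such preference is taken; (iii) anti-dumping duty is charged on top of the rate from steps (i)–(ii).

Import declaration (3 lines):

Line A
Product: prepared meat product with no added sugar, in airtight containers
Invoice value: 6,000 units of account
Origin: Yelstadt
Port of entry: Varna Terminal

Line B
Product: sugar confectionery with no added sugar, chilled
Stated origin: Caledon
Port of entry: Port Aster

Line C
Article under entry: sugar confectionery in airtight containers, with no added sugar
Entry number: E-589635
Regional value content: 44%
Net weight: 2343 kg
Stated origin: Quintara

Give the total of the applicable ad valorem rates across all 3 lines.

Line A: prepared meat product → 12-3; in airtight containers → 12-3-2; with no added sugar → 12-3-2-2. Scheduled 31%. quota on 12-3-2-2 open → in-quota 20%. → 20%.
Line B: sugar confectionery → 12-2; chilled → 12-2-1; with no added sugar → 12-2-1-2. Scheduled 36%. No special measure applies. → 36%.
Line C: sugar confectionery → 12-2; in airtight containers → 12-2-2; with no added sugar → 12-2-2-1. Scheduled 3%. Quintara agreement on 12-2-2: RVC < 60%; Quintara agreement on 12-1-1-1: 12-2-2-1 not covered. → 3%.
Sum: 20% + 36% + 3% = 59%.

59%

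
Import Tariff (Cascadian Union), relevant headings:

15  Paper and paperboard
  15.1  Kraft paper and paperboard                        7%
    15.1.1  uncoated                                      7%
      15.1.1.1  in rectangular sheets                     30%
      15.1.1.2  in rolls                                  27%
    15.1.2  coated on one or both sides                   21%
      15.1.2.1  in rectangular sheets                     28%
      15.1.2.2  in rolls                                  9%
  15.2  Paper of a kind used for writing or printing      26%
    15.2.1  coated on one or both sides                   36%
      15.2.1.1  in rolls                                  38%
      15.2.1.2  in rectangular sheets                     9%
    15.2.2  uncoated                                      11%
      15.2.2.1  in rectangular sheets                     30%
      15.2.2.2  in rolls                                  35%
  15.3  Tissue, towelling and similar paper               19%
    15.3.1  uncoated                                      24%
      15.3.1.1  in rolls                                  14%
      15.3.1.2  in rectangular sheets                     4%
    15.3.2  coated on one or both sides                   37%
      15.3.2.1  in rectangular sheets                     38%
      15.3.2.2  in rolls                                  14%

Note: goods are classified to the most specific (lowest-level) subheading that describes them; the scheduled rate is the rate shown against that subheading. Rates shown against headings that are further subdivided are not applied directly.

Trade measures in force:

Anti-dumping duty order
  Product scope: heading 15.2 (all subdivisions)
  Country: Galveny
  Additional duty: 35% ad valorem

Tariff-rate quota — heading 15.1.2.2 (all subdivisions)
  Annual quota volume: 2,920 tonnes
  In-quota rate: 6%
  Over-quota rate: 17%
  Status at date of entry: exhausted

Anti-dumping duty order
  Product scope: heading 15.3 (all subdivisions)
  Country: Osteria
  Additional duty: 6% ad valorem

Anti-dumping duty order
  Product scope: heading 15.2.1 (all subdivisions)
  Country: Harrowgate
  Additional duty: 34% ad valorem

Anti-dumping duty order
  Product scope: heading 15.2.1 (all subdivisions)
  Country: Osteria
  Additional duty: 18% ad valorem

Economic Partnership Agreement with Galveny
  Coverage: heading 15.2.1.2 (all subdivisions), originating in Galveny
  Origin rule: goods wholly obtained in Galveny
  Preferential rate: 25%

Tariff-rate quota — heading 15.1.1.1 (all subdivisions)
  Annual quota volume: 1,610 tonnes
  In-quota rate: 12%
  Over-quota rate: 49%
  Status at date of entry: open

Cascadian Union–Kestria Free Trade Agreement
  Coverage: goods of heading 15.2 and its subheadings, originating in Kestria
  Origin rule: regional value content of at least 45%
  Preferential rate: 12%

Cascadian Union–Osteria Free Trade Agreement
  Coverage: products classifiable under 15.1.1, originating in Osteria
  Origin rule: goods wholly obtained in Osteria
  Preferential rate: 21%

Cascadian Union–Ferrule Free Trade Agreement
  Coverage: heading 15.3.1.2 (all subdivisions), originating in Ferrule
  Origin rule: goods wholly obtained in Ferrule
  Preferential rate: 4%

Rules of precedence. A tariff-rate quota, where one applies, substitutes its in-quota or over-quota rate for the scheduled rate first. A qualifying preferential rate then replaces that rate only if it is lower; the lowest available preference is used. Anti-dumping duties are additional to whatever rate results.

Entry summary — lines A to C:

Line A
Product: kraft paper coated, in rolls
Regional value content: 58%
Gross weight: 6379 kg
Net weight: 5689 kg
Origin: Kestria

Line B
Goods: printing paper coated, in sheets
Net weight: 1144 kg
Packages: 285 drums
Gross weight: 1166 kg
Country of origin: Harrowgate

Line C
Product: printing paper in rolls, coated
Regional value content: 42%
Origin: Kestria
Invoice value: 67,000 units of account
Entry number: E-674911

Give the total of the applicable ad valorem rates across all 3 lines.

98%

Line A: kraft paper → 15.1; coated → 15.1.2; in rolls → 15.1.2.2. Scheduled 9%. quota on 15.1.2.2 exhausted → over-quota 17%; Kestria agreement on 15.2: 15.1.2.2 not covered. → 17%.
Line B: printing paper → 15.2; coated → 15.2.1; in sheets → 15.2.1.2. Scheduled 9%. anti-dumping (Harrowgate, 15.2.1): +34%; total 9% + 34% = 43%. → 43%.
Line C: printing paper → 15.2; coated → 15.2.1; in rolls → 15.2.1.1. Scheduled 38%. Kestria agreement on 15.2: RVC < 45%. → 38%.
Sum: 17% + 43% + 38% = 98%.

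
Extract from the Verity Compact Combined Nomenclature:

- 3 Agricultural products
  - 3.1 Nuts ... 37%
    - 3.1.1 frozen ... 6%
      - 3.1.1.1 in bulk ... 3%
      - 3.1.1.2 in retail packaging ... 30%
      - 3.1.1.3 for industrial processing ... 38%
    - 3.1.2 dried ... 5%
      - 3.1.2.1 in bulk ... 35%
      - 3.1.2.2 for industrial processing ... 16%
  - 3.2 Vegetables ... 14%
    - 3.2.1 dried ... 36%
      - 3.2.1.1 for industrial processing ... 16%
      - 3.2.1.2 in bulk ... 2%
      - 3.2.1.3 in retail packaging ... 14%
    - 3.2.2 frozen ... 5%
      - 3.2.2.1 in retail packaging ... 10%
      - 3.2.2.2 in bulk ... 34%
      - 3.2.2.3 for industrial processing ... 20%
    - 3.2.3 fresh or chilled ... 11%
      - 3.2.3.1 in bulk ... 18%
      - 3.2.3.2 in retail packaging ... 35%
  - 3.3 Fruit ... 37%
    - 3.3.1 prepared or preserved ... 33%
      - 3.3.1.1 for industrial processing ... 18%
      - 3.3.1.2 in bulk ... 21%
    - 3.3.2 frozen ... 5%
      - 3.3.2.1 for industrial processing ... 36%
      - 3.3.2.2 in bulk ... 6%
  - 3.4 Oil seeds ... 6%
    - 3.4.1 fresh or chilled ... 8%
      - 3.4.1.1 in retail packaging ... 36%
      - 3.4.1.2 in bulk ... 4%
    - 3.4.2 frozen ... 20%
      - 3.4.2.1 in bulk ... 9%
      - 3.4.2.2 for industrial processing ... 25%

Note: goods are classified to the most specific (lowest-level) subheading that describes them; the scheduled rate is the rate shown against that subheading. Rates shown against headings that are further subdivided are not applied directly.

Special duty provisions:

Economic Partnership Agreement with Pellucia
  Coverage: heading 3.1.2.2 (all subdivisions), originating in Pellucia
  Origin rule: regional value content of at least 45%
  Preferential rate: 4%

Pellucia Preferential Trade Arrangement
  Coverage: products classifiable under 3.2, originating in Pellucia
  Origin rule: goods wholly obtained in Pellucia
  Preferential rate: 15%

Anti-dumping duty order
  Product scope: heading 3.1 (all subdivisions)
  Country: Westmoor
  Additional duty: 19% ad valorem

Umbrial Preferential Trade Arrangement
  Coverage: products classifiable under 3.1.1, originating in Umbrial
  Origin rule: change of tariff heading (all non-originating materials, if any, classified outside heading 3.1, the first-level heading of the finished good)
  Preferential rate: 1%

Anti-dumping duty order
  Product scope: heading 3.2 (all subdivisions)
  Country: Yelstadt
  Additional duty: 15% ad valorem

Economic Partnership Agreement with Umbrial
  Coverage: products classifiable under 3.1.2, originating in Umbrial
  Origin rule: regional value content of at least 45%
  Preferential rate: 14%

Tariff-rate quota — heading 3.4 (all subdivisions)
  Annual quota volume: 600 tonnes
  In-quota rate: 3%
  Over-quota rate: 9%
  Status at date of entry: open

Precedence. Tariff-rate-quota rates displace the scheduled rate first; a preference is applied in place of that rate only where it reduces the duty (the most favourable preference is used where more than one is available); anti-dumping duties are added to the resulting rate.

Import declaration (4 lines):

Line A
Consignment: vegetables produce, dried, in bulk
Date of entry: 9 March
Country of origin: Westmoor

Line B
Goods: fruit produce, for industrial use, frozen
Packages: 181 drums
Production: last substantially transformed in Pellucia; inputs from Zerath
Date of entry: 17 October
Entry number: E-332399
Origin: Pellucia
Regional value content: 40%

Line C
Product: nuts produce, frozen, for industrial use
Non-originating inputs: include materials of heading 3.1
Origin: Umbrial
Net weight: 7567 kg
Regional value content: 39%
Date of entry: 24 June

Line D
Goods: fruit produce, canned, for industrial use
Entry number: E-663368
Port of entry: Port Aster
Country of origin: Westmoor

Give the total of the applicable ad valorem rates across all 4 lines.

Line A: vegetables → 3.2; dried → 3.2.1; in bulk → 3.2.1.2. Scheduled 2%. No special measure applies. → 2%.
Line B: fruit → 3.3; frozen → 3.3.2; for industrial use → 3.3.2.1. Scheduled 36%. Pellucia agreement on 3.1.2.2: 3.3.2.1 not covered; Pellucia agreement on 3.2: 3.3.2.1 not covered. → 36%.
Line C: nuts → 3.1; frozen → 3.1.1; for industrial use → 3.1.1.3. Scheduled 38%. Umbrial agreement on 3.1.1: CTH not met; Umbrial agreement on 3.1.2: 3.1.1.3 not covered. → 38%.
Line D: fruit → 3.3; canned → 3.3.1; for industrial use → 3.3.1.1. Scheduled 18%. No special measure applies. → 18%.
Sum: 2% + 36% + 38% + 18% = 94%.

94%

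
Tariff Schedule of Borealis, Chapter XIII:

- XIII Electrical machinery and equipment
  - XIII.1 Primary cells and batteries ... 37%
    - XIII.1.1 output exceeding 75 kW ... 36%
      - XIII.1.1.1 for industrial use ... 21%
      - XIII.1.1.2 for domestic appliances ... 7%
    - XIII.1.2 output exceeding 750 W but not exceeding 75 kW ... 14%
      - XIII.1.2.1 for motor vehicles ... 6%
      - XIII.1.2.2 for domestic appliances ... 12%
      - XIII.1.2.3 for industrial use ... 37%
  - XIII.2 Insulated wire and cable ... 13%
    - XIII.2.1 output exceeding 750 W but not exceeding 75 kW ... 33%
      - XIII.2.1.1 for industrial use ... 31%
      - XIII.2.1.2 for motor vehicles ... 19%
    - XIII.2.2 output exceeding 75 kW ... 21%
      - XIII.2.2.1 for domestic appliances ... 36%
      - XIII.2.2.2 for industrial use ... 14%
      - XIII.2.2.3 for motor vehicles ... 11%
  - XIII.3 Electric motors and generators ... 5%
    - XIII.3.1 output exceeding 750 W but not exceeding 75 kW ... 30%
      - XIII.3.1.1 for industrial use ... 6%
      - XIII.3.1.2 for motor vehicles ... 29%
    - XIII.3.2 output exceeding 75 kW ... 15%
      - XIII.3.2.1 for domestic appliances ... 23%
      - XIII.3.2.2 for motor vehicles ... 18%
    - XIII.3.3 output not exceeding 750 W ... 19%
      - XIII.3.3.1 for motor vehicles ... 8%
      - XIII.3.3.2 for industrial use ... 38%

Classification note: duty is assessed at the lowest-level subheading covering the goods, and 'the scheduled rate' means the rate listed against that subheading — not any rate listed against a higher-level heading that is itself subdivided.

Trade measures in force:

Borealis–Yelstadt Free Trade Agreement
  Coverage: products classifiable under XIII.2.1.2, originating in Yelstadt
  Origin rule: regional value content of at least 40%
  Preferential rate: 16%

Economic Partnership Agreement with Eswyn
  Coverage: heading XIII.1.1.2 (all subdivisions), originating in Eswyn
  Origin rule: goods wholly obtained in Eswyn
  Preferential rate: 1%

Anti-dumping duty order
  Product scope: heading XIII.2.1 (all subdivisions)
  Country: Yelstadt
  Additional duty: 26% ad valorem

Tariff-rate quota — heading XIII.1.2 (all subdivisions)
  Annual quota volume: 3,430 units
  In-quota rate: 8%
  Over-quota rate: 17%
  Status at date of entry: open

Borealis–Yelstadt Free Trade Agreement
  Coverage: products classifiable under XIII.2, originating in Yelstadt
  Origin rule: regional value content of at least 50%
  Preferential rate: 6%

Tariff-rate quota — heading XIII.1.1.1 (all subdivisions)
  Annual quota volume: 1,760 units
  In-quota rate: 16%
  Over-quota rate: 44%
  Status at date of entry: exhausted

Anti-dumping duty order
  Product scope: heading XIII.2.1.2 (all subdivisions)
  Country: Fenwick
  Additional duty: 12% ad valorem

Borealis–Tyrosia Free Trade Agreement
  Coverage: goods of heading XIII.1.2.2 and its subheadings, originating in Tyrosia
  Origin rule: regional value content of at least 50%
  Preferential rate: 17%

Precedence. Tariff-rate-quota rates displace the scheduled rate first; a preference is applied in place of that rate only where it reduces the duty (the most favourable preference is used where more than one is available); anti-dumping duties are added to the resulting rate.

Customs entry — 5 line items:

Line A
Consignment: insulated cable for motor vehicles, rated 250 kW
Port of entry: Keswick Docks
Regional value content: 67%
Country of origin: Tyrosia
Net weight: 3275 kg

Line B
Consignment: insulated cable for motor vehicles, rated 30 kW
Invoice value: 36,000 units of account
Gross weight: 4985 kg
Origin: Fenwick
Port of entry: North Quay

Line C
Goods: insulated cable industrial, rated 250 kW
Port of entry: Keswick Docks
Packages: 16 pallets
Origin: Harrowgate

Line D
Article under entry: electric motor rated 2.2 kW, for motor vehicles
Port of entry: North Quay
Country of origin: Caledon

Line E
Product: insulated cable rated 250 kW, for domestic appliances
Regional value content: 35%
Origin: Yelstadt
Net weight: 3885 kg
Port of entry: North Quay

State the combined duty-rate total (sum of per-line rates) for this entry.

121%

Line A: insulated cable → XIII.2; rated 250 kW → XIII.2.2; for motor vehicles → XIII.2.2.3. Scheduled 11%. Tyrosia agreement on XIII.1.2.2: XIII.2.2.3 not covered. → 11%.
Line B: insulated cable → XIII.2; rated 30 kW → XIII.2.1; for motor vehicles → XIII.2.1.2. Scheduled 19%. anti-dumping (Fenwick, XIII.2.1.2): +12%; total 19% + 12% = 31%. → 31%.
Line C: insulated cable → XIII.2; rated 250 kW → XIII.2.2; industrial → XIII.2.2.2. Scheduled 14%. No special measure applies. → 14%.
Line D: electric motor → XIII.3; rated 2.2 kW → XIII.3.1; for motor vehicles → XIII.3.1.2. Scheduled 29%. No special measure applies. → 29%.
Line E: insulated cable → XIII.2; rated 250 kW → XIII.2.2; for domestic appliances → XIII.2.2.1. Scheduled 36%. Yelstadt agreement on XIII.2.1.2: XIII.2.2.1 not covered; Yelstadt agreement on XIII.2: RVC < 50%. → 36%.
Sum: 11% + 31% + 14% + 29% + 36% = 121%.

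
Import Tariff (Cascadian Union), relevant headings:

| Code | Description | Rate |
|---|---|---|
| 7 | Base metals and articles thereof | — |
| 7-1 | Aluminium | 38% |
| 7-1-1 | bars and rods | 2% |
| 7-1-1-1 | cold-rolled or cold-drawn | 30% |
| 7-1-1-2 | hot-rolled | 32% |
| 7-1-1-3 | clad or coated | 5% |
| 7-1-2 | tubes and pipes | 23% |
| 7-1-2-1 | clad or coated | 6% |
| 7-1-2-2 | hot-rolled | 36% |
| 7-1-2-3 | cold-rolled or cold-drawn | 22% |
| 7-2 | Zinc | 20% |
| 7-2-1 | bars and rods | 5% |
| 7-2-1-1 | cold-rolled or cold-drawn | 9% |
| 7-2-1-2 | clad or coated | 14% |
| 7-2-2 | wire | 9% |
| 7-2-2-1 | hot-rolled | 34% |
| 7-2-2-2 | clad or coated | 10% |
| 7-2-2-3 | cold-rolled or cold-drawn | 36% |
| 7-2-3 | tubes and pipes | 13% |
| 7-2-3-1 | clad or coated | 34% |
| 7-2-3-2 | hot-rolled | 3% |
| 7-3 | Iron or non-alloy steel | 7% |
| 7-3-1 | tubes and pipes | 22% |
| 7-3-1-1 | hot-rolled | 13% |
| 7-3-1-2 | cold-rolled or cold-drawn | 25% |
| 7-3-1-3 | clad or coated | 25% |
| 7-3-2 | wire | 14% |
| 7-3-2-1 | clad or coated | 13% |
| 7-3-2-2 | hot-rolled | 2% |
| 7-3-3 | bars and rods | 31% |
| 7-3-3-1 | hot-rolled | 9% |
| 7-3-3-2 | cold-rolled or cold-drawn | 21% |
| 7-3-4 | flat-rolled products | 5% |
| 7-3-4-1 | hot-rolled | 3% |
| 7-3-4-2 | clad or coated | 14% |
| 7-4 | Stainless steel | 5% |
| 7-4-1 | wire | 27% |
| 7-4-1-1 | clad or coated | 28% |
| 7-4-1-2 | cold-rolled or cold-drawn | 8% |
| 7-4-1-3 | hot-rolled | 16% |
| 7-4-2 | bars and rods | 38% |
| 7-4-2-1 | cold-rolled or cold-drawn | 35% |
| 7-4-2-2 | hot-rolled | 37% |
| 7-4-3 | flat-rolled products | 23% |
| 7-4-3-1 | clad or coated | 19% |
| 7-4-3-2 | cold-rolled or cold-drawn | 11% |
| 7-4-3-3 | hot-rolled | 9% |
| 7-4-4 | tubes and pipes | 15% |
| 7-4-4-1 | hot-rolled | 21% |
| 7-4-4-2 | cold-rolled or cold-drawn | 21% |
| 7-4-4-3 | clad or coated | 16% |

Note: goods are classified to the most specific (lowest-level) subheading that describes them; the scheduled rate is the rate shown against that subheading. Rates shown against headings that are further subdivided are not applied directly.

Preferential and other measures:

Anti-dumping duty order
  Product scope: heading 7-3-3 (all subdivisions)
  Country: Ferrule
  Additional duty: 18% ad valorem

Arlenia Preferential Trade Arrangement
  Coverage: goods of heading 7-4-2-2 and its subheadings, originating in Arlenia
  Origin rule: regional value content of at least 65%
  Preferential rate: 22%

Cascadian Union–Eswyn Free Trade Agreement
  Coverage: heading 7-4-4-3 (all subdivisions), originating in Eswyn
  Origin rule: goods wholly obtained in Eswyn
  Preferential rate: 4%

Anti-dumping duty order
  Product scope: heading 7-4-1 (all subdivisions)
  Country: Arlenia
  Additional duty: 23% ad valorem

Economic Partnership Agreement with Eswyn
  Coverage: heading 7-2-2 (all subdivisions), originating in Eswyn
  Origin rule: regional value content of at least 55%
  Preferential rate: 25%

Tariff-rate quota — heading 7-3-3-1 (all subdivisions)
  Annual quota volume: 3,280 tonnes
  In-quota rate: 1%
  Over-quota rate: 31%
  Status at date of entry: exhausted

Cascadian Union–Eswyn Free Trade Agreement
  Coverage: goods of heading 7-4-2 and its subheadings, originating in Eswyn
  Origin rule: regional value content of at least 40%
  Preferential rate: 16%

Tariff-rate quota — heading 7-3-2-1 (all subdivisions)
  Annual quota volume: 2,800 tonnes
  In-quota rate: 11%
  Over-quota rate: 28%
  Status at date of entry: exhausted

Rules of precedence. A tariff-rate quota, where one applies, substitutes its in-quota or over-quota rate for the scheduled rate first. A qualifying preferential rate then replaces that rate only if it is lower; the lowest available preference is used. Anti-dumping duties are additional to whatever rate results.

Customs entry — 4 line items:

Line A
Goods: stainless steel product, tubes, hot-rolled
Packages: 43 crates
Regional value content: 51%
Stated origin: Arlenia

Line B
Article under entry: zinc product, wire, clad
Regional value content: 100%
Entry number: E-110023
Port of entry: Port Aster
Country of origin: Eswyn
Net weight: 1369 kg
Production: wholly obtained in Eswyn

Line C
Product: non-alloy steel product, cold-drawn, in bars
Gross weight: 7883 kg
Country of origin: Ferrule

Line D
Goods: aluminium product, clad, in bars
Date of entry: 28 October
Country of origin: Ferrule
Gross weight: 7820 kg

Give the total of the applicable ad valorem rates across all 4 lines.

Line A: stainless steel → 7-4; tubes → 7-4-4; hot-rolled → 7-4-4-1. Scheduled 21%. Arlenia agreement on 7-4-2-2: 7-4-4-1 not covered. → 21%.
Line B: zinc → 7-2; wire → 7-2-2; clad → 7-2-2-2. Scheduled 10%. Eswyn agreement on 7-4-4-3: 7-2-2-2 not covered; Eswyn agreement on 7-2-2: RVC ≥ 55% → 25% available; Eswyn agreement on 7-4-2: 7-2-2-2 not covered; preference 25% not lower than 10% → no reduction. → 10%.
Line C: non-alloy steel → 7-3; in bars → 7-3-3; cold-drawn → 7-3-3-2. Scheduled 21%. anti-dumping (Ferrule, 7-3-3): +18%; total 21% + 18% = 39%. → 39%.
Line D: aluminium → 7-1; in bars → 7-1-1; clad → 7-1-1-3. Scheduled 5%. No special measure applies. → 5%.
Sum: 21% + 10% + 39% + 5% = 75%.

75%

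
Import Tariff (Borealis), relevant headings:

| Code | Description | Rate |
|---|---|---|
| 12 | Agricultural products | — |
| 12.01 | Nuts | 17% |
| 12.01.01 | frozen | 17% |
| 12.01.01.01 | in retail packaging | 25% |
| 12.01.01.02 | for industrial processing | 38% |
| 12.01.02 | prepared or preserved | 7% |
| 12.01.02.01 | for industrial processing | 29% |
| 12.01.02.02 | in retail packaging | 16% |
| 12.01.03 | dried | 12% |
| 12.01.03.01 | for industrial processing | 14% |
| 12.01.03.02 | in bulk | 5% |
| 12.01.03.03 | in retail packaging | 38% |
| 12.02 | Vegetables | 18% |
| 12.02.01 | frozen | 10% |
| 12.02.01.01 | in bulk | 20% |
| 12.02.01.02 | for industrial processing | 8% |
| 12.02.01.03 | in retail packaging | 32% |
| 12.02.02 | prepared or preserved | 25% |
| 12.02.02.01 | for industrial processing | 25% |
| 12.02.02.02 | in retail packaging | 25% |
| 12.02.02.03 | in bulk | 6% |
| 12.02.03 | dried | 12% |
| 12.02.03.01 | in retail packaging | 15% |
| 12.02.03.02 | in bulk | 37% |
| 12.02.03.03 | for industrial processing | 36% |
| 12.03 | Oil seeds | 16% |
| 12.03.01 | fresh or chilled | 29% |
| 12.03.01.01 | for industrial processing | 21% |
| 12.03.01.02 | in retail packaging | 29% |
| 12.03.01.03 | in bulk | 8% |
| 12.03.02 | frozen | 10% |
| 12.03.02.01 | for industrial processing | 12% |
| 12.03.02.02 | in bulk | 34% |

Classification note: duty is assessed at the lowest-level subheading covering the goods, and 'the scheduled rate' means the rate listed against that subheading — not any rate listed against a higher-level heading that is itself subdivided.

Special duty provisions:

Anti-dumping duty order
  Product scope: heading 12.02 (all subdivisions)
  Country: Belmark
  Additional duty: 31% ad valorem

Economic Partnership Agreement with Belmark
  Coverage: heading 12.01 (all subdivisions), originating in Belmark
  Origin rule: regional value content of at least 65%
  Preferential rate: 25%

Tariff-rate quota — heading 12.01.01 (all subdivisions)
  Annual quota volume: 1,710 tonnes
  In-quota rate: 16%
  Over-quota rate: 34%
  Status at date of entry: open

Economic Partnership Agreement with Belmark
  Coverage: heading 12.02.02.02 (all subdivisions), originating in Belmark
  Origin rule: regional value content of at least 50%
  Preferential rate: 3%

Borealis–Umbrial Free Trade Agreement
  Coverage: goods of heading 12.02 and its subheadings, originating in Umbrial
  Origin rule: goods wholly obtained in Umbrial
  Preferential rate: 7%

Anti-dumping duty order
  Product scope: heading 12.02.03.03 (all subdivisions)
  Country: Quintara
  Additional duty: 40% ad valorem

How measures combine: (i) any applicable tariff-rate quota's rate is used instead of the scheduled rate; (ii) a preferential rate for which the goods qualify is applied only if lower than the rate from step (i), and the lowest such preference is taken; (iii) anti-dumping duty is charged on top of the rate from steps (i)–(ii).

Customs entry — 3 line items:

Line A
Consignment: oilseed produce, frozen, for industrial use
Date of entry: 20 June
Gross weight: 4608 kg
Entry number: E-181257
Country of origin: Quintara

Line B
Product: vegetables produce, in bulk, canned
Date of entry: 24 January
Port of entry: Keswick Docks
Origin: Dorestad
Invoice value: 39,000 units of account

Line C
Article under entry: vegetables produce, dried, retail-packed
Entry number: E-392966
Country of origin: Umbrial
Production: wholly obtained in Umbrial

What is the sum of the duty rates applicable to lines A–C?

Line A: oilseed → 12.03; frozen → 12.03.02; for industrial use → 12.03.02.01. Scheduled 12%. No special measure applies. → 12%.
Line B: vegetables → 12.02; canned → 12.02.02; in bulk → 12.02.02.03. Scheduled 6%. No special measure applies. → 6%.
Line C: vegetables → 12.02; dried → 12.02.03; retail-packed → 12.02.03.01. Scheduled 15%. Umbrial agreement on 12.02: wholly obtained → 7% available; preferential 7%. → 7%.
Sum: 12% + 6% + 7% = 25%.

25%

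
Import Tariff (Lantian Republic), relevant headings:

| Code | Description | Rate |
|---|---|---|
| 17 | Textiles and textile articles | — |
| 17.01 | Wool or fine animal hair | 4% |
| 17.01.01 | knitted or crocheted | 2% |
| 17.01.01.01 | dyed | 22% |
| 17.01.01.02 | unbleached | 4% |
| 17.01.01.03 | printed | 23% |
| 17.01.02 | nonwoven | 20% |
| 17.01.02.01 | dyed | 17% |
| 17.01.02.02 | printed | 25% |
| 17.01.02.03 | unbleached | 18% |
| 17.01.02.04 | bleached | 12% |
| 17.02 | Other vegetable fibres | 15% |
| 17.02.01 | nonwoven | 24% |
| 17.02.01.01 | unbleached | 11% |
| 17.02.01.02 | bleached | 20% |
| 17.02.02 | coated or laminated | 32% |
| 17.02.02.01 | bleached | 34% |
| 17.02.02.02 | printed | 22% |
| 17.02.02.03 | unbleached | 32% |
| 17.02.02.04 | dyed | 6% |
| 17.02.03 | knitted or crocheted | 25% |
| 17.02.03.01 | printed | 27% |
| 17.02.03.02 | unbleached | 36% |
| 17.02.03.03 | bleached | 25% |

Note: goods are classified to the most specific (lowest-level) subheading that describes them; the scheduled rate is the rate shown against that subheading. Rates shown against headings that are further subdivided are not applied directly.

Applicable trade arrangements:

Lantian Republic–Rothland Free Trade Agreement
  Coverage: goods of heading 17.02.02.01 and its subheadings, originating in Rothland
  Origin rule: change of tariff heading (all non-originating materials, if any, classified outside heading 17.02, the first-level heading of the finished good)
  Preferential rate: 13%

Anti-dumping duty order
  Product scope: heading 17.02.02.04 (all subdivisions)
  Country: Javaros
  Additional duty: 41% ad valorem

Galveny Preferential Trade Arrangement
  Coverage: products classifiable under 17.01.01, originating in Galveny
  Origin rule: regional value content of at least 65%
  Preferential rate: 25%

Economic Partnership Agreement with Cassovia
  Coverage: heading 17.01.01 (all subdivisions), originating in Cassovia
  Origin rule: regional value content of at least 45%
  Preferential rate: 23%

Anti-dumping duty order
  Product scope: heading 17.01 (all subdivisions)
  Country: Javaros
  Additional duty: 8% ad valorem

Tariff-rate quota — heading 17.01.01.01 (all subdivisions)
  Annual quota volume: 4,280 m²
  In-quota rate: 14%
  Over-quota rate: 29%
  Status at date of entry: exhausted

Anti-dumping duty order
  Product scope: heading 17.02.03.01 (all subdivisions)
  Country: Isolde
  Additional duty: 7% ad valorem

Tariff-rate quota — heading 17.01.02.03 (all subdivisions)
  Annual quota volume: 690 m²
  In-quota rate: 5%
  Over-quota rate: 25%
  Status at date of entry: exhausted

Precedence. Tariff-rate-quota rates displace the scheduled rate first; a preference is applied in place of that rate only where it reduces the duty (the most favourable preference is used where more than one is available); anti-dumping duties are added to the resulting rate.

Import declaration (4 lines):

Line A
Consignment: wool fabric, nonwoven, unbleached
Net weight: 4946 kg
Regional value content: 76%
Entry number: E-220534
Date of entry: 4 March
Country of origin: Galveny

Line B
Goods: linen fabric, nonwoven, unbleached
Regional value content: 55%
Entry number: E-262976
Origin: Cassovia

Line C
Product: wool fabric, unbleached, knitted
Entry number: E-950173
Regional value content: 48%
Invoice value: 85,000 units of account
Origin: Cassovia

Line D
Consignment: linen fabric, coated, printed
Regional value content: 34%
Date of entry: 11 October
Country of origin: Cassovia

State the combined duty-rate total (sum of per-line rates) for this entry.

62%

Line A: wool → 17.01; nonwoven → 17.01.02; unbleached → 17.01.02.03. Scheduled 18%. quota on 17.01.02.03 exhausted → over-quota 25%; Galveny agreement on 17.01.01: 17.01.02.03 not covered. → 25%.
Line B: linen → 17.02; nonwoven → 17.02.01; unbleached → 17.02.01.01. Scheduled 11%. Cassovia agreement on 17.01.01: 17.02.01.01 not covered. → 11%.
Line C: wool → 17.01; knitted → 17.01.01; unbleached → 17.01.01.02. Scheduled 4%. Cassovia agreement on 17.01.01: RVC ≥ 45% → 23% available; preference 23% not lower than 4% → no reduction. → 4%.
Line D: linen → 17.02; coated → 17.02.02; printed → 17.02.02.02. Scheduled 22%. Cassovia agreement on 17.01.01: 17.02.02.02 not covered. → 22%.
Sum: 25% + 11% + 4% + 22% = 62%.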